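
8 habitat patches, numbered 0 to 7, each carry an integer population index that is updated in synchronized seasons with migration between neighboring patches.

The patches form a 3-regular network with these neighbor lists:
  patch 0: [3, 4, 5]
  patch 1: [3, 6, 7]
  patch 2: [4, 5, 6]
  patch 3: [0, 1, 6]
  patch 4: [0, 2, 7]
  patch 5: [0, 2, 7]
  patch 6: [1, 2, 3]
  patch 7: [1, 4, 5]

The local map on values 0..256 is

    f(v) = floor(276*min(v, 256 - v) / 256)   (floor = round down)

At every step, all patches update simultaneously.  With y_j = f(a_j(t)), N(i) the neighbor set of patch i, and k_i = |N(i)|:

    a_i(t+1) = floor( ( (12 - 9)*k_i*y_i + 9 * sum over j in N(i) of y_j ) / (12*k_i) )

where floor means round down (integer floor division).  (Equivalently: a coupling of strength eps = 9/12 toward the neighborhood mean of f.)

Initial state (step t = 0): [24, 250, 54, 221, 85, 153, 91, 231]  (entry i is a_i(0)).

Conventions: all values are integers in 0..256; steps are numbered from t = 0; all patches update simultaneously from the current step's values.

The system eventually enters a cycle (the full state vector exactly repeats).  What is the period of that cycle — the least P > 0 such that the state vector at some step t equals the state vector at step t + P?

Simulating step by step:
t=0: [24, 250, 54, 221, 85, 153, 91, 231]
t=1: [66, 41, 89, 41, 50, 55, 49, 58]
t=2: [56, 50, 64, 52, 70, 71, 58, 54]
t=3: [66, 57, 70, 57, 65, 65, 60, 65]
t=4: [68, 64, 69, 64, 71, 71, 65, 67]
t=5: [73, 70, 74, 70, 73, 73, 70, 73]
t=6: [77, 75, 77, 75, 78, 78, 76, 77]
t=7: [82, 81, 83, 81, 83, 83, 81, 82]
t=8: [88, 87, 88, 87, 88, 88, 87, 88]
t=9: [93, 93, 93, 93, 94, 94, 93, 93]
t=10: [100, 100, 100, 100, 100, 100, 100, 100]
t=11: [107, 107, 107, 107, 107, 107, 107, 107]
t=12: [115, 115, 115, 115, 115, 115, 115, 115]
t=13: [123, 123, 123, 123, 123, 123, 123, 123]
t=14: [132, 132, 132, 132, 132, 132, 132, 132]
t=15: [133, 133, 133, 133, 133, 133, 133, 133]
t=16: [132, 132, 132, 132, 132, 132, 132, 132]

Answer: 2
Key observation: The state at step 14, [132, 132, 132, 132, 132, 132, 132, 132], reappears at step 16 — and no state repeats earlier — so the cycle the system enters has period 2.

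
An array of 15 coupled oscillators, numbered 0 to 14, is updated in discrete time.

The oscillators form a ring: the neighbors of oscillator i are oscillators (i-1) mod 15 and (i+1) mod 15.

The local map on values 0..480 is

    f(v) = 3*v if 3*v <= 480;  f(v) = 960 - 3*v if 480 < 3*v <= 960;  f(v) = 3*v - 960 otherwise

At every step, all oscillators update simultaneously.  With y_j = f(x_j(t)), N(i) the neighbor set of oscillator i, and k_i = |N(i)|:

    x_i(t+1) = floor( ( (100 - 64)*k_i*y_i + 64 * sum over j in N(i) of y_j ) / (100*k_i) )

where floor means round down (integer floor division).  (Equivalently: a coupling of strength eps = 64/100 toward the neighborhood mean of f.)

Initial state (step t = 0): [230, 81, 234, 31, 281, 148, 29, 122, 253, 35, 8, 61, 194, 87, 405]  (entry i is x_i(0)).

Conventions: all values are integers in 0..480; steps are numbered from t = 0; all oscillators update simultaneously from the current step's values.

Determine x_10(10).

Simulating step by step:
t=0: [230, 81, 234, 31, 281, 148, 29, 122, 253, 35, 8, 61, 194, 87, 405]
t=1: [256, 256, 200, 153, 213, 225, 290, 223, 223, 109, 100, 194, 278, 296, 261]
t=2: [187, 245, 337, 383, 353, 234, 216, 226, 302, 306, 333, 272, 189, 122, 148]
t=3: [357, 225, 150, 116, 178, 224, 285, 218, 123, 44, 73, 190, 304, 399, 404]
t=4: [211, 282, 364, 405, 356, 273, 227, 261, 273, 235, 245, 225, 217, 181, 202]
t=5: [267, 187, 165, 168, 165, 174, 202, 198, 189, 208, 253, 273, 335, 362, 365]
t=6: [228, 343, 441, 461, 453, 419, 384, 370, 366, 311, 225, 129, 101, 102, 139]
t=7: [254, 229, 288, 396, 374, 296, 212, 159, 106, 145, 235, 327, 330, 340, 336]
t=8: [174, 192, 194, 164, 154, 181, 292, 377, 406, 339, 237, 98, 36, 46, 99]
t=9: [375, 399, 408, 437, 449, 324, 218, 171, 165, 182, 201, 220, 177, 179, 291]
t=10: [163, 222, 283, 334, 255, 226, 257, 407, 442, 412, 357, 359, 385, 317, 219]

Answer: x_10(10) = 357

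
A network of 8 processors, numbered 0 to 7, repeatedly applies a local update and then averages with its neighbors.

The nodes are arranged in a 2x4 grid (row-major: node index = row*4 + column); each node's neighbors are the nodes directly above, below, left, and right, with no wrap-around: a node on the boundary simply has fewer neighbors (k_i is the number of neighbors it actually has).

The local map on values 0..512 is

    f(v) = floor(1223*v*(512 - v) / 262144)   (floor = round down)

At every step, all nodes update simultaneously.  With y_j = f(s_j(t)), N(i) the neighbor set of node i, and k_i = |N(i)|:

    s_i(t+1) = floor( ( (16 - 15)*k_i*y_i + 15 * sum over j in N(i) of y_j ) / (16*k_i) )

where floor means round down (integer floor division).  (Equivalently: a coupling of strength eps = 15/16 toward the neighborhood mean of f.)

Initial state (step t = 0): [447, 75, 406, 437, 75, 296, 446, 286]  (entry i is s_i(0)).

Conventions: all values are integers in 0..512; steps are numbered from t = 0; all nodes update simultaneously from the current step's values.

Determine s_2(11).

Answer: s_2(11) = 297

Derivation:
t=0: [447, 75, 406, 437, 75, 296, 446, 286]
t=1: [150, 207, 150, 244, 212, 156, 258, 154]
t=2: [292, 257, 298, 258, 258, 295, 259, 302]
t=3: [304, 298, 304, 296, 298, 304, 297, 304]
t=4: [296, 295, 297, 295, 295, 296, 295, 297]
t=5: [298, 297, 297, 297, 298, 298, 297, 297]
t=6: [297, 297, 297, 297, 297, 297, 297, 297]
t=7: [297, 297, 297, 297, 297, 297, 297, 297]
t=8: [297, 297, 297, 297, 297, 297, 297, 297]
t=9: [297, 297, 297, 297, 297, 297, 297, 297]
t=10: [297, 297, 297, 297, 297, 297, 297, 297]
t=11: [297, 297, 297, 297, 297, 297, 297, 297]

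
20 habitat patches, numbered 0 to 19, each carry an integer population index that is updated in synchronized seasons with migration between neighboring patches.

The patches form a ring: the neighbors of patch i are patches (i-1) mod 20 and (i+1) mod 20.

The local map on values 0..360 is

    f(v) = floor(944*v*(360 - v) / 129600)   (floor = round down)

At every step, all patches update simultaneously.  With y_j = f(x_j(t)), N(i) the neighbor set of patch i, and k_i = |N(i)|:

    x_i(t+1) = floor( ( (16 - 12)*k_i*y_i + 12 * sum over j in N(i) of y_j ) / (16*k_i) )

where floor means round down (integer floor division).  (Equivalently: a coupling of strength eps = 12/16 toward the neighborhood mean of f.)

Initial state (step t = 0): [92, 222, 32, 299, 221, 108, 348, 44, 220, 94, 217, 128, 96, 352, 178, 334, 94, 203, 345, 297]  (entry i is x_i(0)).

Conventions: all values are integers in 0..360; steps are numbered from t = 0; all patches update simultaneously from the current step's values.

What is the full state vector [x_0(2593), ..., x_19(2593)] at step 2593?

Simulating step by step:
t=0: [92, 222, 32, 299, 221, 108, 348, 44, 220, 94, 217, 128, 96, 352, 178, 334, 94, 203, 345, 297]
t=1: [179, 151, 152, 145, 179, 144, 119, 120, 162, 214, 205, 207, 134, 162, 89, 172, 156, 140, 147, 115]
t=2: [221, 231, 228, 231, 228, 222, 215, 217, 221, 230, 229, 226, 228, 206, 219, 211, 229, 228, 217, 224]
t=3: [220, 220, 217, 218, 219, 223, 225, 225, 221, 219, 218, 218, 223, 223, 228, 223, 222, 221, 221, 223]
t=4: [223, 224, 224, 225, 223, 222, 221, 221, 222, 224, 224, 223, 223, 220, 221, 221, 222, 223, 222, 223]
t=5: [221, 221, 221, 221, 222, 222, 223, 223, 222, 221, 221, 221, 222, 222, 223, 223, 222, 222, 222, 222]
t=6: [223, 223, 223, 223, 223, 222, 222, 222, 222, 223, 223, 223, 223, 222, 222, 222, 222, 223, 223, 223]
t=7: [222, 222, 222, 222, 222, 222, 223, 223, 222, 222, 222, 222, 222, 222, 223, 223, 222, 222, 222, 222]
t=8: [223, 223, 223, 223, 223, 222, 222, 222, 222, 223, 223, 223, 223, 222, 222, 222, 222, 223, 223, 223]

Answer: [222, 222, 222, 222, 222, 222, 223, 223, 222, 222, 222, 222, 222, 222, 223, 223, 222, 222, 222, 222]
Key observation: The state at step 6, [223, 223, 223, 223, 223, 222, 222, 222, 222, 223, 223, 223, 223, 222, 222, 222, 222, 223, 223, 223], reappears at step 8: the system is in a cycle of period 2 from step 6 on.  Therefore the state at step 2593 equals the state at step 6 + ((2593 - 6) mod 2) = 7, which is [222, 222, 222, 222, 222, 222, 223, 223, 222, 222, 222, 222, 222, 222, 223, 223, 222, 222, 222, 222].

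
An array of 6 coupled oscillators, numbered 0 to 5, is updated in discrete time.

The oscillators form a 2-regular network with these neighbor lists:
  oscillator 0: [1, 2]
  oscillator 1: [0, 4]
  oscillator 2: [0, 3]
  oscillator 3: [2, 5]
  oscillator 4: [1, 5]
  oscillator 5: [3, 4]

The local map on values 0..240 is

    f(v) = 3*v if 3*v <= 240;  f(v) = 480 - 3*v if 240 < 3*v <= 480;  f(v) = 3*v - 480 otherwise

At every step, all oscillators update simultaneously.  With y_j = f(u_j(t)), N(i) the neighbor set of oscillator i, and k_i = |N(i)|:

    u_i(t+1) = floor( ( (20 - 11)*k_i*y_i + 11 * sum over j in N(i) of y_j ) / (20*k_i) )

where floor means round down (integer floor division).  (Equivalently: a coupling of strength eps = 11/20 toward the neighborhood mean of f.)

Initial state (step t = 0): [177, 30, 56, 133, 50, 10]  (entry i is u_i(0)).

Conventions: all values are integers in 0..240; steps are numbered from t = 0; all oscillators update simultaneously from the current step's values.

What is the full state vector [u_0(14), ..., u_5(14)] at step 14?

Answer: [25, 41, 35, 67, 76, 95]

Derivation:
t=0: [177, 30, 56, 133, 50, 10]
t=1: [93, 95, 111, 90, 100, 77]
t=2: [184, 192, 179, 198, 198, 211]
t=3: [74, 94, 76, 109, 119, 131]
t=4: [217, 183, 205, 155, 133, 115]
t=5: [133, 100, 111, 81, 92, 87]
t=6: [126, 159, 153, 207, 201, 219]
t=7: [52, 63, 76, 117, 104, 152]
t=8: [184, 174, 180, 127, 134, 92]
t=9: [60, 60, 74, 117, 102, 140]
t=10: [191, 178, 184, 135, 144, 110]
t=11: [76, 63, 78, 94, 77, 101]
t=12: [218, 211, 222, 202, 204, 197]
t=13: [171, 153, 166, 138, 132, 120]
t=14: [25, 41, 35, 67, 76, 95]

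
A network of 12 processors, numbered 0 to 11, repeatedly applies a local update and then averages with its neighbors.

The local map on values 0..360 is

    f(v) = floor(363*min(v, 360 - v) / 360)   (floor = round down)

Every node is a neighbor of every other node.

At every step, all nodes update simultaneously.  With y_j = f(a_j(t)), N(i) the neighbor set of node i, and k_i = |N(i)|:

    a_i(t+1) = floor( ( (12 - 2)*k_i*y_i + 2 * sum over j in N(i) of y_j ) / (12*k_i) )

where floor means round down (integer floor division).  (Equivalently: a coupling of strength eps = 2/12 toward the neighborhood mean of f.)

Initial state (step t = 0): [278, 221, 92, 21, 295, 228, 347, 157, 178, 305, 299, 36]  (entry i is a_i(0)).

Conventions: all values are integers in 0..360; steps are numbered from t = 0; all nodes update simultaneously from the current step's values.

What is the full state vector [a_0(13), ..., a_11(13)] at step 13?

Simulating step by step:
t=0: [278, 221, 92, 21, 295, 228, 347, 157, 178, 305, 299, 36]
t=1: [82, 130, 90, 32, 68, 124, 26, 144, 162, 60, 65, 45]
t=2: [82, 122, 89, 41, 71, 117, 36, 134, 149, 64, 68, 52]
t=3: [82, 116, 88, 49, 73, 111, 45, 126, 138, 67, 71, 58]
t=4: [82, 110, 87, 55, 75, 106, 52, 119, 129, 70, 73, 63]
t=5: [82, 105, 86, 60, 76, 102, 58, 112, 121, 72, 75, 67]
t=6: [82, 101, 85, 64, 77, 98, 62, 107, 115, 74, 76, 70]
t=7: [82, 97, 84, 67, 78, 95, 66, 102, 109, 75, 77, 72]
t=8: [82, 94, 83, 70, 79, 92, 69, 98, 104, 76, 78, 74]
t=9: [82, 92, 83, 72, 79, 90, 71, 95, 100, 77, 78, 75]
t=10: [82, 90, 82, 73, 79, 88, 73, 92, 96, 78, 78, 76]
t=11: [82, 88, 82, 74, 79, 86, 74, 90, 93, 78, 78, 77]
t=12: [81, 86, 81, 75, 79, 85, 75, 88, 90, 78, 78, 77]
t=13: [81, 85, 81, 76, 79, 84, 76, 86, 88, 78, 78, 77]

Answer: [81, 85, 81, 76, 79, 84, 76, 86, 88, 78, 78, 77]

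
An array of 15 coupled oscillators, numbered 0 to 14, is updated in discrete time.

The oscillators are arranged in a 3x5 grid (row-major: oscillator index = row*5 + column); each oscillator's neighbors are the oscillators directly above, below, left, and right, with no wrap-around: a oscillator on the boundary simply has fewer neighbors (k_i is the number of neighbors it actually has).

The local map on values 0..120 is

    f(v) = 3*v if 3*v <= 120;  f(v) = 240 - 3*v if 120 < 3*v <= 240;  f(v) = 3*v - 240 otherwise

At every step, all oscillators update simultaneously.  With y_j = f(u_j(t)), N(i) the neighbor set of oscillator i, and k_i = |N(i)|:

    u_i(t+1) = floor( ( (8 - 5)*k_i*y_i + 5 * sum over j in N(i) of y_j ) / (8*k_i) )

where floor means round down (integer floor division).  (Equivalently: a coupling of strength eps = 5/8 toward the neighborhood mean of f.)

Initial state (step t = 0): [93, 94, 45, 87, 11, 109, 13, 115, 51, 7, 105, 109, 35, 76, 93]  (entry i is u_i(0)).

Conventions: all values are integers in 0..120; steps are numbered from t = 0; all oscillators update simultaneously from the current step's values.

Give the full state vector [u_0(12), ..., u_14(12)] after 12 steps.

Answer: [24, 27, 36, 39, 42, 31, 32, 55, 55, 43, 27, 36, 73, 79, 60]

Derivation:
t=0: [93, 94, 45, 87, 11, 109, 13, 115, 51, 7, 105, 109, 35, 76, 93]
t=1: [54, 53, 74, 54, 25, 64, 64, 91, 57, 41, 82, 78, 81, 52, 24]
t=2: [69, 60, 46, 63, 89, 45, 44, 33, 74, 88, 19, 14, 26, 61, 89]
t=3: [63, 73, 82, 49, 33, 80, 88, 84, 42, 24, 67, 66, 70, 47, 35]
t=4: [25, 24, 28, 80, 88, 23, 20, 31, 85, 93, 27, 35, 43, 89, 92]
t=5: [72, 72, 65, 25, 21, 70, 75, 77, 30, 30, 84, 91, 88, 43, 34]
t=6: [25, 26, 39, 69, 75, 21, 20, 30, 78, 86, 24, 23, 40, 86, 101]
t=7: [72, 81, 85, 41, 21, 66, 69, 81, 27, 24, 68, 78, 81, 46, 34]
t=8: [23, 16, 31, 77, 82, 35, 20, 21, 76, 78, 28, 17, 24, 77, 92]
t=9: [73, 64, 59, 26, 6, 83, 64, 60, 18, 13, 80, 64, 52, 28, 18]
t=10: [25, 45, 62, 57, 43, 17, 43, 61, 61, 40, 17, 45, 71, 71, 58]
t=11: [76, 89, 68, 72, 100, 68, 91, 60, 64, 93, 67, 78, 49, 41, 70]
t=12: [24, 27, 36, 39, 42, 31, 32, 55, 55, 43, 27, 36, 73, 79, 60]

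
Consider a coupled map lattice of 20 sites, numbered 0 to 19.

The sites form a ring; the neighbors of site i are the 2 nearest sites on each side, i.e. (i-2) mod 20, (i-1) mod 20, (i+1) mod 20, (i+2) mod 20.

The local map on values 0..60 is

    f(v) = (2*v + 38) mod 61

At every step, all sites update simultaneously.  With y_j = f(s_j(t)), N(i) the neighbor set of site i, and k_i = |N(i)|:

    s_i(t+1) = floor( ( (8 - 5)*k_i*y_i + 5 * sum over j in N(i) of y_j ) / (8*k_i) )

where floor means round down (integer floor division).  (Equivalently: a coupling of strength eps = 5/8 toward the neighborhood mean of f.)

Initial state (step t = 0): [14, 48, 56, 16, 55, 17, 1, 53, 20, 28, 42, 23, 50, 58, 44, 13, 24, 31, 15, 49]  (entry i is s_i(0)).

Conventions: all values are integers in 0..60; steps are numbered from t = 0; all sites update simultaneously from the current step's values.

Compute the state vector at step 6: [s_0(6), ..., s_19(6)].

Simulating step by step:
t=0: [14, 48, 56, 16, 55, 17, 1, 53, 20, 28, 42, 23, 50, 58, 44, 13, 24, 31, 15, 49]
t=1: [11, 13, 18, 15, 23, 19, 26, 24, 21, 22, 13, 21, 15, 19, 13, 16, 17, 22, 15, 15]
t=2: [27, 14, 19, 11, 18, 18, 23, 22, 19, 18, 11, 14, 8, 11, 7, 11, 10, 13, 18, 16]
t=3: [18, 19, 22, 29, 22, 23, 18, 17, 23, 20, 36, 31, 47, 49, 55, 49, 41, 23, 20, 11]
t=4: [22, 25, 21, 25, 22, 21, 17, 16, 22, 25, 32, 28, 23, 19, 24, 24, 34, 32, 30, 33]
t=5: [27, 27, 22, 23, 19, 17, 15, 15, 21, 26, 31, 28, 26, 22, 26, 29, 36, 38, 37, 35]
t=6: [35, 30, 23, 20, 15, 12, 10, 12, 19, 26, 31, 30, 29, 27, 31, 36, 44, 48, 47, 43]

Answer: [35, 30, 23, 20, 15, 12, 10, 12, 19, 26, 31, 30, 29, 27, 31, 36, 44, 48, 47, 43]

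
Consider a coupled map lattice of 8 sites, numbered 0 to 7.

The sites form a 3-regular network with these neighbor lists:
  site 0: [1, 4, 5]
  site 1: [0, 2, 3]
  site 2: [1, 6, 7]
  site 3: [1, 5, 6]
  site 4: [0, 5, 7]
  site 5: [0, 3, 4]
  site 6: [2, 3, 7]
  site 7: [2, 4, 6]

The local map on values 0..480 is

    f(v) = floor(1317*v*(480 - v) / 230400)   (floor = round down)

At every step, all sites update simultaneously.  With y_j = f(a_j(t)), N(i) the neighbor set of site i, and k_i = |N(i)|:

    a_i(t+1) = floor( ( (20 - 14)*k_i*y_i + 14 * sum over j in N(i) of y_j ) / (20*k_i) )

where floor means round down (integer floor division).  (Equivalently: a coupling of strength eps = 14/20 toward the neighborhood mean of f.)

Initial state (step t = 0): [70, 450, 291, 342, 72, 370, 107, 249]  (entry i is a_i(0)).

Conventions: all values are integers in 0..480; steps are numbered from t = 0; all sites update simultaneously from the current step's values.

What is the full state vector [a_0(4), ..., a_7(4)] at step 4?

Simulating step by step:
t=0: [70, 450, 291, 342, 72, 370, 107, 249]
t=1: [160, 197, 241, 206, 219, 209, 280, 263]
t=2: [313, 315, 323, 320, 317, 316, 323, 325]
t=3: [296, 294, 290, 293, 294, 295, 289, 289]
t=4: [311, 312, 314, 312, 312, 311, 314, 314]

Answer: [311, 312, 314, 312, 312, 311, 314, 314]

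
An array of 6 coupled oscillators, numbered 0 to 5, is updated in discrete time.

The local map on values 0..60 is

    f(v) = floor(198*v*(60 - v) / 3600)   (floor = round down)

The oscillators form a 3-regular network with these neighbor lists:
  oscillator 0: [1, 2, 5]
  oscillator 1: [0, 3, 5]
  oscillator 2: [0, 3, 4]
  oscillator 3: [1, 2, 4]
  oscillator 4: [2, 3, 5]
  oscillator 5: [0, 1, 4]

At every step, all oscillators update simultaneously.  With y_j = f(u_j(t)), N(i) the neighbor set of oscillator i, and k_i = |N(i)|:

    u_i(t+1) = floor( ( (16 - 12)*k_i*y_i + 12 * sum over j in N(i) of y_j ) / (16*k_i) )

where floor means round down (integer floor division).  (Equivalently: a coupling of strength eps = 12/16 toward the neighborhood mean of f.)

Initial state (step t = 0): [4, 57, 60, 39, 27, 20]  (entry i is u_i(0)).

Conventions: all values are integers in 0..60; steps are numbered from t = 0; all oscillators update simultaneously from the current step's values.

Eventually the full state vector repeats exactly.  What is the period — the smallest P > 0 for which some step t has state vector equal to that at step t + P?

Simulating step by step:
t=0: [4, 57, 60, 39, 27, 20]
t=1: [16, 27, 26, 25, 34, 28]
t=2: [46, 46, 45, 48, 48, 46]
t=3: [35, 34, 33, 33, 33, 34]
t=4: [48, 48, 48, 48, 48, 48]
t=5: [31, 31, 31, 31, 31, 31]
t=6: [49, 49, 49, 49, 49, 49]
t=7: [29, 29, 29, 29, 29, 29]
t=8: [49, 49, 49, 49, 49, 49]

Answer: 2
Key observation: The state at step 6, [49, 49, 49, 49, 49, 49], reappears at step 8 — and no state repeats earlier — so the cycle the system enters has period 2.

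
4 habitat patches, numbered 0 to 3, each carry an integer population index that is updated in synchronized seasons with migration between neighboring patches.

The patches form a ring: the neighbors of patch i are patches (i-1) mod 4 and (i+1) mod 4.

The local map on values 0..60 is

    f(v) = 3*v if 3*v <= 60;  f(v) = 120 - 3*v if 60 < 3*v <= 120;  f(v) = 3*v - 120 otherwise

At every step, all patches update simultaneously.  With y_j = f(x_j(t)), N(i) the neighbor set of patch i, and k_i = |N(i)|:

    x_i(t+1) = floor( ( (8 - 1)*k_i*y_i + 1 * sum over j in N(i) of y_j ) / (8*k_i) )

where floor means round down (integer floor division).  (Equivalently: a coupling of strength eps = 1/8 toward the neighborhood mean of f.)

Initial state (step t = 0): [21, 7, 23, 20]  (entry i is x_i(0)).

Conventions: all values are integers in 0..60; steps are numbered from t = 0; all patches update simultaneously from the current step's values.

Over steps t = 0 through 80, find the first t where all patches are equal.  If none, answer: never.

Simulating step by step:
t=0: [21, 7, 23, 20]  (not all equal)
t=1: [54, 25, 49, 59]  (not all equal)
t=2: [43, 43, 30, 54]  (not all equal)
t=3: [11, 10, 29, 39]  (not all equal)
t=4: [30, 30, 30, 6]  (not all equal)
t=5: [29, 30, 29, 19]  (not all equal)
t=6: [34, 30, 34, 54]  (not all equal)
t=7: [20, 28, 20, 39]  (not all equal)
t=8: [54, 39, 54, 10]  (not all equal)
t=9: [38, 7, 38, 31]  (not all equal)
t=10: [8, 19, 8, 24]  (not all equal)
t=11: [27, 52, 27, 45]  (not all equal)
t=12: [37, 36, 37, 18]  (not all equal)
t=13: [12, 11, 12, 48]  (not all equal)
t=14: [35, 33, 35, 25]  (not all equal)
t=15: [17, 20, 17, 41]  (not all equal)
t=16: [48, 58, 48, 9]  (not all equal)
t=17: [26, 50, 26, 26]  (not all equal)
t=18: [41, 31, 41, 42]  (not all equal)
t=19: [4, 24, 4, 5]  (not all equal)
t=20: [14, 43, 14, 14]  (not all equal)
t=21: [39, 13, 39, 42]  (not all equal)
t=22: [5, 34, 5, 5]  (not all equal)
t=23: [15, 17, 15, 15]  (not all equal)
t=24: [45, 50, 45, 45]  (not all equal)
t=25: [15, 28, 15, 15]  (not all equal)
t=26: [44, 37, 44, 45]  (not all equal)
t=27: [12, 9, 12, 14]  (not all equal)
t=28: [35, 28, 35, 41]  (not all equal)
t=29: [15, 33, 15, 4]  (not all equal)
t=30: [41, 24, 41, 16]  (not all equal)
t=31: [8, 42, 8, 42]  (not all equal)
t=32: [21, 8, 21, 8]  (not all equal)
t=33: [52, 28, 52, 28]  (not all equal)
t=34: [36, 36, 36, 36]  (all equal)

Answer: 34
Key observation: Synchronization is absorbing here: once all patches are equal they stay equal, and step 34 is the first all-equal step.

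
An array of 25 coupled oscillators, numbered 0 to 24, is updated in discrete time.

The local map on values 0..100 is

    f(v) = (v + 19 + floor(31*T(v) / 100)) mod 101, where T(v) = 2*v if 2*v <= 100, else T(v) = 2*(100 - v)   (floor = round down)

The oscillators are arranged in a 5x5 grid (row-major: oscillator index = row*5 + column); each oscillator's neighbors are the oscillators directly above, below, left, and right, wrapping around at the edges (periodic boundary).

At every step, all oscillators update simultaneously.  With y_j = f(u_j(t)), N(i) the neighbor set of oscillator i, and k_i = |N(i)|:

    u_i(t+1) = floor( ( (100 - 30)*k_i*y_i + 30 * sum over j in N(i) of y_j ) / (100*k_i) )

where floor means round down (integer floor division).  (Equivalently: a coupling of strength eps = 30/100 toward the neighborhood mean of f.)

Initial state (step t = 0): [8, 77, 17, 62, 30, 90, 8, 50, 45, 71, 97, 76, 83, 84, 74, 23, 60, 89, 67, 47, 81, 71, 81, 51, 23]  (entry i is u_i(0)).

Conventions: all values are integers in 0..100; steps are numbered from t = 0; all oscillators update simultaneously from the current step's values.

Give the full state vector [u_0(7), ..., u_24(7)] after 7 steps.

Simulating step by step:
t=0: [8, 77, 17, 62, 30, 90, 8, 50, 45, 71, 97, 76, 83, 84, 74, 23, 60, 89, 67, 47, 81, 71, 81, 51, 23]
t=1: [29, 14, 41, 24, 54, 16, 31, 83, 72, 17, 17, 10, 17, 16, 15, 48, 7, 11, 19, 75, 18, 6, 19, 75, 59]
t=2: [55, 47, 71, 47, 12, 47, 58, 23, 16, 39, 48, 38, 41, 41, 40, 77, 35, 38, 41, 19, 47, 32, 46, 17, 6]
t=3: [24, 72, 29, 76, 41, 80, 25, 49, 54, 76, 87, 75, 82, 81, 81, 29, 70, 81, 79, 49, 74, 75, 80, 54, 36]
t=4: [48, 19, 54, 16, 70, 17, 50, 78, 9, 13, 16, 12, 17, 9, 16, 54, 11, 9, 15, 80, 21, 7, 13, 7, 68]
t=5: [78, 51, 10, 35, 18, 53, 80, 19, 32, 37, 40, 43, 40, 35, 40, 10, 32, 35, 38, 13, 46, 34, 34, 30, 10]
t=6: [24, 79, 46, 69, 48, 13, 24, 49, 69, 69, 73, 80, 79, 76, 78, 45, 69, 75, 75, 45, 76, 77, 70, 66, 43]
t=7: [51, 23, 74, 19, 78, 37, 51, 81, 13, 15, 16, 13, 16, 8, 14, 72, 13, 7, 14, 78, 23, 8, 12, 11, 76]

Answer: [51, 23, 74, 19, 78, 37, 51, 81, 13, 15, 16, 13, 16, 8, 14, 72, 13, 7, 14, 78, 23, 8, 12, 11, 76]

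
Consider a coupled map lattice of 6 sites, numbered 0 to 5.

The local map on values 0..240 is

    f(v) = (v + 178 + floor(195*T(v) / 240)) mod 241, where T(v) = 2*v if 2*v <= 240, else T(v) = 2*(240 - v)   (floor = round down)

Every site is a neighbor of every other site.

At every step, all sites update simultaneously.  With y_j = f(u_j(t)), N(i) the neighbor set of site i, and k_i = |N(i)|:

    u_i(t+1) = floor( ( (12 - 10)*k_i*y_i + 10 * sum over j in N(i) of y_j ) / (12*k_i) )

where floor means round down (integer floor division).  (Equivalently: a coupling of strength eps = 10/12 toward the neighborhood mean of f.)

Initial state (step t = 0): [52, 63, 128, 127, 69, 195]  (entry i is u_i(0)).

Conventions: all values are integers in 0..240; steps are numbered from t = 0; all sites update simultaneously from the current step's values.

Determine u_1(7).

Answer: u_1(7) = 205

Derivation:
t=0: [52, 63, 128, 127, 69, 195]
t=1: [85, 85, 85, 85, 85, 85]
t=2: [160, 160, 160, 160, 160, 160]
t=3: [227, 227, 227, 227, 227, 227]
t=4: [185, 185, 185, 185, 185, 185]
t=5: [211, 211, 211, 211, 211, 211]
t=6: [195, 195, 195, 195, 195, 195]
t=7: [205, 205, 205, 205, 205, 205]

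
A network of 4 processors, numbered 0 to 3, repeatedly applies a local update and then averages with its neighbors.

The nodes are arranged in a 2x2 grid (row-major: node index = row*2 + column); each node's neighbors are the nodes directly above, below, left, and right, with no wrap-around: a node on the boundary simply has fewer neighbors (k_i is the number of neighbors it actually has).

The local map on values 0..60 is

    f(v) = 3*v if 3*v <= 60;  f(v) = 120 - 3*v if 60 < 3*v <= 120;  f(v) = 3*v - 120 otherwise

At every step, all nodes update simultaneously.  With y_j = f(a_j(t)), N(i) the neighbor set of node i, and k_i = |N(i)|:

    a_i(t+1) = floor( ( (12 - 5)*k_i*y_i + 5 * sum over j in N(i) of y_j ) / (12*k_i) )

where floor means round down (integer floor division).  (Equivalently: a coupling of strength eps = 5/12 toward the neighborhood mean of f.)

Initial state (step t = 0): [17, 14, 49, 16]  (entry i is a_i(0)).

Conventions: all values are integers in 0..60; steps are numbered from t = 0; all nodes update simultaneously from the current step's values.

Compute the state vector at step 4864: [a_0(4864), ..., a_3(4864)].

Simulating step by step:
t=0: [17, 14, 49, 16]
t=1: [44, 45, 36, 42]
t=2: [12, 12, 10, 9]
t=3: [34, 34, 30, 29]
t=4: [20, 21, 28, 29]
t=5: [54, 52, 40, 38]
t=6: [32, 31, 10, 11]
t=7: [25, 27, 29, 31]
t=8: [41, 37, 34, 30]
t=9: [7, 12, 17, 23]
t=10: [30, 36, 44, 47]
t=11: [22, 17, 17, 17]
t=12: [52, 51, 51, 51]
t=13: [34, 33, 33, 33]
t=14: [19, 20, 20, 21]
t=15: [58, 58, 58, 58]
t=16: [54, 54, 54, 54]
t=17: [42, 42, 42, 42]
t=18: [6, 6, 6, 6]
t=19: [18, 18, 18, 18]
t=20: [54, 54, 54, 54]

Answer: [54, 54, 54, 54]
Key observation: The state at step 16, [54, 54, 54, 54], reappears at step 20: the system is in a cycle of period 4 from step 16 on.  Therefore the state at step 4864 equals the state at step 16 + ((4864 - 16) mod 4) = 16, which is [54, 54, 54, 54].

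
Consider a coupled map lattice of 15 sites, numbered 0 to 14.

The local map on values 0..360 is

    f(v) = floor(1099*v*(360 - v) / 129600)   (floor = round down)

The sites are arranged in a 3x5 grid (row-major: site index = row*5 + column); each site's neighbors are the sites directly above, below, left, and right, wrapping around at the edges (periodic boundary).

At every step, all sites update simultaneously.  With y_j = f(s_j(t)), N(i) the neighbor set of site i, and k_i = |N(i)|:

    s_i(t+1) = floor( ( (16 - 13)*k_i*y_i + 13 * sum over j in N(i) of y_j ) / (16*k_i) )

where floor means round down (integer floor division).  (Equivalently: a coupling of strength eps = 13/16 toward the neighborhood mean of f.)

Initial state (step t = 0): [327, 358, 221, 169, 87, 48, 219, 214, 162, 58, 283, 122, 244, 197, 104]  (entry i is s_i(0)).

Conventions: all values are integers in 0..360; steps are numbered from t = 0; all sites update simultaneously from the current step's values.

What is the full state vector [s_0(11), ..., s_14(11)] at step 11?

Simulating step by step:
t=0: [327, 358, 221, 169, 87, 48, 219, 214, 162, 58, 283, 122, 244, 197, 104]
t=1: [122, 175, 207, 255, 187, 162, 179, 259, 245, 195, 174, 186, 256, 256, 205]
t=2: [268, 267, 242, 246, 257, 267, 262, 245, 236, 264, 266, 264, 242, 236, 262]
t=3: [213, 218, 233, 239, 220, 212, 217, 237, 236, 222, 212, 219, 236, 238, 223]
t=4: [263, 260, 250, 250, 257, 263, 259, 251, 249, 258, 263, 259, 250, 249, 258]
t=5: [218, 222, 230, 231, 223, 218, 222, 230, 231, 224, 218, 222, 230, 231, 224]
t=6: [260, 258, 254, 253, 257, 260, 258, 254, 253, 257, 260, 258, 254, 253, 257]
t=7: [221, 223, 227, 227, 224, 221, 223, 227, 227, 224, 221, 223, 227, 227, 224]
t=8: [259, 258, 256, 256, 258, 259, 258, 256, 256, 258, 259, 258, 256, 256, 258]
t=9: [221, 223, 224, 224, 223, 221, 223, 224, 224, 223, 221, 223, 224, 224, 223]
t=10: [259, 259, 258, 258, 259, 259, 259, 258, 258, 259, 259, 259, 258, 258, 259]
t=11: [221, 221, 222, 222, 221, 221, 221, 222, 222, 221, 221, 221, 222, 222, 221]

Answer: [221, 221, 222, 222, 221, 221, 221, 222, 222, 221, 221, 221, 222, 222, 221]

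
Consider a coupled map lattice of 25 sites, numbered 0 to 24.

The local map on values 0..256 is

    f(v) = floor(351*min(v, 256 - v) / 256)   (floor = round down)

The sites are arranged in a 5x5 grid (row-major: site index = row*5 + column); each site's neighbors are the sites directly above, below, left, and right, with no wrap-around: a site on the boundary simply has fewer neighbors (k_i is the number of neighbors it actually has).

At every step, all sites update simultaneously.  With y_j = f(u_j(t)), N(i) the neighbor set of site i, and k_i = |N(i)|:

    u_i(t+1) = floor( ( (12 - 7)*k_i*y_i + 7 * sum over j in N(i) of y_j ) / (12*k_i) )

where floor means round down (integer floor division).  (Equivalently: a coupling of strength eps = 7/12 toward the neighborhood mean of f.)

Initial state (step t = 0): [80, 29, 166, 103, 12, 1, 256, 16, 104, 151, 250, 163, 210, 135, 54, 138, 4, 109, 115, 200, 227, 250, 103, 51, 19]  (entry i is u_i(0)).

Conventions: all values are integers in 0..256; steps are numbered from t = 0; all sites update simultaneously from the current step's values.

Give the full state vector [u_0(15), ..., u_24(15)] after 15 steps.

Simulating step by step:
t=0: [80, 29, 166, 103, 12, 1, 256, 16, 104, 151, 250, 163, 210, 135, 54, 138, 4, 109, 115, 200, 227, 250, 103, 51, 19]
t=1: [57, 61, 90, 113, 89, 23, 27, 56, 127, 104, 59, 64, 93, 132, 105, 77, 66, 115, 132, 81, 65, 39, 102, 91, 53]
t=2: [65, 80, 112, 145, 137, 50, 55, 98, 151, 144, 76, 84, 124, 160, 141, 94, 96, 142, 152, 121, 83, 83, 122, 125, 98]
t=3: [88, 107, 140, 152, 156, 80, 93, 134, 142, 153, 103, 117, 149, 143, 152, 121, 129, 153, 150, 152, 117, 127, 155, 157, 153]
t=4: [124, 139, 154, 147, 139, 120, 137, 155, 153, 143, 143, 152, 151, 150, 144, 161, 165, 146, 143, 142, 165, 164, 145, 138, 139]
t=5: [165, 158, 144, 147, 155, 163, 156, 142, 144, 152, 148, 144, 143, 146, 152, 132, 131, 146, 153, 155, 126, 130, 148, 157, 159]
t=6: [127, 136, 149, 148, 142, 132, 140, 152, 150, 143, 149, 152, 152, 148, 142, 166, 165, 152, 142, 138, 171, 167, 150, 138, 134]
t=7: [169, 161, 149, 148, 153, 163, 156, 145, 146, 153, 145, 142, 142, 149, 155, 126, 128, 141, 154, 160, 119, 125, 143, 158, 163]
t=8: [124, 132, 144, 146, 143, 132, 139, 149, 148, 142, 151, 155, 154, 145, 138, 166, 168, 156, 140, 133, 167, 166, 154, 137, 130]
t=9: [170, 164, 154, 150, 153, 162, 157, 148, 149, 155, 143, 139, 141, 151, 159, 126, 125, 138, 156, 165, 122, 125, 140, 159, 168]
t=10: [122, 128, 139, 143, 141, 132, 138, 145, 144, 138, 153, 156, 154, 143, 133, 167, 168, 158, 138, 127, 169, 167, 156, 135, 124]
t=11: [170, 167, 160, 155, 157, 162, 159, 152, 154, 160, 142, 138, 142, 154, 165, 124, 125, 137, 158, 169, 120, 123, 138, 159, 169]
t=12: [121, 124, 132, 136, 134, 132, 135, 140, 138, 131, 154, 156, 153, 138, 127, 166, 167, 158, 136, 122, 166, 166, 157, 135, 122]
t=13: [167, 168, 166, 165, 167, 162, 161, 159, 162, 168, 141, 139, 144, 160, 169, 125, 126, 137, 159, 167, 123, 125, 138, 159, 166]
t=14: [123, 122, 124, 124, 122, 132, 132, 132, 127, 121, 154, 155, 149, 132, 122, 167, 168, 158, 134, 123, 169, 168, 157, 135, 125]
t=15: [168, 168, 169, 170, 167, 163, 164, 167, 170, 167, 141, 141, 150, 166, 167, 124, 124, 138, 162, 168, 120, 122, 137, 160, 168]

Answer: [168, 168, 169, 170, 167, 163, 164, 167, 170, 167, 141, 141, 150, 166, 167, 124, 124, 138, 162, 168, 120, 122, 137, 160, 168]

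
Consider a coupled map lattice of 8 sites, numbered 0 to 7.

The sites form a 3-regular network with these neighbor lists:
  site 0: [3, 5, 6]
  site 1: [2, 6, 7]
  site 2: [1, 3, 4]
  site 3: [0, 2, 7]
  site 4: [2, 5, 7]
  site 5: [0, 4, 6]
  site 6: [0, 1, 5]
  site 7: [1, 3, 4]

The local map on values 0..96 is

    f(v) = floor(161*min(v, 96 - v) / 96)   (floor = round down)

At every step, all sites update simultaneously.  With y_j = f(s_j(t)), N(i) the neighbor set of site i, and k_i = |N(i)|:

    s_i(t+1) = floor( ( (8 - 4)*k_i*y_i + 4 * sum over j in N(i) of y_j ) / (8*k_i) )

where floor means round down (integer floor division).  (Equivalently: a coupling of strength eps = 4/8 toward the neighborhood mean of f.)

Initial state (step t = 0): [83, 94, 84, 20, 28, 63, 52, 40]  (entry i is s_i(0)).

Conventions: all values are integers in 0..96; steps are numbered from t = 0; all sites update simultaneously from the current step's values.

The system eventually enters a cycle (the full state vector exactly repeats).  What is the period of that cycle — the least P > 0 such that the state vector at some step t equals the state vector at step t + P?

Simulating step by step:
t=0: [83, 94, 84, 20, 28, 63, 52, 40]
t=1: [37, 28, 23, 34, 46, 50, 49, 47]
t=2: [66, 55, 49, 58, 70, 74, 69, 69]
t=3: [49, 62, 68, 60, 48, 41, 48, 51]
t=4: [73, 62, 55, 63, 71, 73, 73, 70]
t=5: [40, 53, 59, 52, 45, 38, 41, 47]
t=6: [67, 70, 67, 71, 71, 66, 67, 75]
t=7: [47, 43, 44, 42, 42, 47, 47, 38]
t=8: [76, 71, 71, 70, 70, 76, 77, 66]
t=9: [34, 40, 41, 42, 42, 34, 33, 46]
t=10: [58, 66, 68, 68, 68, 58, 57, 73]
t=11: [60, 49, 46, 47, 47, 60, 61, 42]
t=12: [62, 73, 77, 73, 73, 62, 62, 74]
t=13: [53, 39, 34, 39, 39, 53, 53, 37]
t=14: [70, 64, 61, 64, 64, 70, 70, 63]
t=15: [44, 52, 55, 52, 52, 44, 44, 54]
t=16: [73, 71, 70, 71, 71, 73, 73, 71]
t=17: [38, 40, 42, 40, 40, 38, 38, 41]
t=18: [63, 67, 68, 67, 67, 63, 63, 67]
t=19: [53, 48, 47, 48, 48, 53, 53, 48]
t=20: [73, 78, 79, 78, 78, 73, 73, 80]
t=21: [36, 30, 29, 30, 30, 36, 36, 28]
t=22: [58, 50, 49, 50, 50, 58, 58, 48]
t=23: [65, 75, 77, 75, 75, 65, 65, 78]
t=24: [48, 36, 33, 36, 36, 48, 48, 32]
t=25: [76, 61, 57, 61, 61, 76, 76, 56]
t=26: [37, 56, 61, 56, 56, 37, 37, 62]
t=27: [62, 63, 62, 63, 63, 62, 62, 62]
t=28: [56, 56, 56, 56, 56, 56, 56, 56]
t=29: [67, 67, 67, 67, 67, 67, 67, 67]
t=30: [48, 48, 48, 48, 48, 48, 48, 48]
t=31: [80, 80, 80, 80, 80, 80, 80, 80]
t=32: [26, 26, 26, 26, 26, 26, 26, 26]
t=33: [43, 43, 43, 43, 43, 43, 43, 43]
t=34: [72, 72, 72, 72, 72, 72, 72, 72]
t=35: [40, 40, 40, 40, 40, 40, 40, 40]
t=36: [67, 67, 67, 67, 67, 67, 67, 67]

Answer: 7
Key observation: The state at step 29, [67, 67, 67, 67, 67, 67, 67, 67], reappears at step 36 — and no state repeats earlier — so the cycle the system enters has period 7.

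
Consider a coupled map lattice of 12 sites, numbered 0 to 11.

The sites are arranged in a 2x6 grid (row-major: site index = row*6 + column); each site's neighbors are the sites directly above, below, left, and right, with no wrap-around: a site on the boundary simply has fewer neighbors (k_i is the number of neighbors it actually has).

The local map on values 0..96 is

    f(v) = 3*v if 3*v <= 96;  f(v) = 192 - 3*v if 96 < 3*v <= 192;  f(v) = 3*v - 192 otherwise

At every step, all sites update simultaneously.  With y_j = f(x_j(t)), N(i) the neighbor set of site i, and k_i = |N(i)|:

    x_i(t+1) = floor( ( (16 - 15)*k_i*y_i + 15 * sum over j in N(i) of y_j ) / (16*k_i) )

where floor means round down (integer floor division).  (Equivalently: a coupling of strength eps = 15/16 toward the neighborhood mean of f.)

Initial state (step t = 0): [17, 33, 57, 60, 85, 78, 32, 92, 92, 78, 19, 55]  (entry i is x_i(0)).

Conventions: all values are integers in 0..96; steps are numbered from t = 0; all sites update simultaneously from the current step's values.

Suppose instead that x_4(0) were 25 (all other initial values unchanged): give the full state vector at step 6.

Simulating step by step:
t=0: [17, 33, 57, 60, 25, 78, 32, 92, 92, 78, 19, 55]
t=1: [91, 54, 60, 43, 39, 50, 69, 90, 51, 50, 48, 48]
t=2: [26, 55, 42, 44, 52, 60, 75, 31, 43, 49, 54, 45]
t=3: [33, 75, 51, 49, 34, 44, 82, 44, 67, 50, 45, 23]
t=4: [46, 62, 29, 56, 56, 78, 75, 33, 44, 37, 66, 59]
t=5: [21, 73, 33, 61, 24, 20, 70, 36, 85, 33, 37, 23]
t=6: [25, 76, 36, 81, 51, 69, 70, 39, 88, 53, 78, 70]

Answer: [25, 76, 36, 81, 51, 69, 70, 39, 88, 53, 78, 70]
Key observation: This trace re-runs the system from the modified initial state.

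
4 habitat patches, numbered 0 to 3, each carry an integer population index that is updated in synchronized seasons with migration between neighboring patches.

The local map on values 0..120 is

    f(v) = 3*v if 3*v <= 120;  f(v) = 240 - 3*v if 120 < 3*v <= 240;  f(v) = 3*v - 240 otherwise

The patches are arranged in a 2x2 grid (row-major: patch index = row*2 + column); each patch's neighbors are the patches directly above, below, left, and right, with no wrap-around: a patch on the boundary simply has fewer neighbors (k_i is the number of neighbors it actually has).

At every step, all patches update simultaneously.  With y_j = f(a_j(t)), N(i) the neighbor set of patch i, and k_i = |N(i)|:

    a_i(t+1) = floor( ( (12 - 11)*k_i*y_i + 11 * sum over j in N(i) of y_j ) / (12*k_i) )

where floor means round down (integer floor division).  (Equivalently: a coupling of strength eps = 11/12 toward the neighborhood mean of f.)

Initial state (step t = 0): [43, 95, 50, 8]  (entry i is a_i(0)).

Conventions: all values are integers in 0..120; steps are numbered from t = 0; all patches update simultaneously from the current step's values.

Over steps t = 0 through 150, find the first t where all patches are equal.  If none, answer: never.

Simulating step by step:
t=0: [43, 95, 50, 8]  (not all equal)
t=1: [71, 65, 69, 63]  (not all equal)
t=2: [38, 39, 38, 40]  (not all equal)
t=3: [115, 117, 116, 115]  (not all equal)
t=4: [109, 105, 105, 109]  (not all equal)
t=5: [76, 86, 86, 76]  (not all equal)
t=6: [17, 12, 12, 17]  (not all equal)
t=7: [37, 49, 49, 37]  (not all equal)
t=8: [94, 109, 109, 94]  (not all equal)
t=9: [83, 45, 45, 83]  (not all equal)
t=10: [97, 17, 17, 97]  (not all equal)
t=11: [51, 51, 51, 51]  (all equal)

Answer: 11
Key observation: Synchronization is absorbing here: once all patches are equal they stay equal, and step 11 is the first all-equal step.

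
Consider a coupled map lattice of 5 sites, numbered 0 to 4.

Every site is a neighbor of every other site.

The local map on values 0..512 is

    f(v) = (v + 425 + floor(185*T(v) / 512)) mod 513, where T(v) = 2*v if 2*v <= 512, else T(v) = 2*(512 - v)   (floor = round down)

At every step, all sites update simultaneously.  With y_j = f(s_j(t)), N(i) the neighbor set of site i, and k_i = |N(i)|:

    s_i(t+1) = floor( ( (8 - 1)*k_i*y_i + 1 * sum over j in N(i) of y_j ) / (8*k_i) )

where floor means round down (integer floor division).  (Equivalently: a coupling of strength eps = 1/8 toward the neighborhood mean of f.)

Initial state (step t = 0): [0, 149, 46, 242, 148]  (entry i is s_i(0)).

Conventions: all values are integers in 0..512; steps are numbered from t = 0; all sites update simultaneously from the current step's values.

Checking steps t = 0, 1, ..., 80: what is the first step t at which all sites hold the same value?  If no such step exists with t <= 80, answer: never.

Simulating step by step:
t=0: [0, 149, 46, 242, 148]  (not all equal)
t=1: [408, 191, 474, 326, 189]  (not all equal)
t=2: [385, 255, 400, 365, 251]  (not all equal)
t=3: [385, 354, 388, 381, 348]  (not all equal)
t=4: [387, 380, 388, 386, 379]  (not all equal)
t=5: [388, 387, 388, 388, 387]  (not all equal)
t=6: [389, 389, 389, 389, 389]  (all equal)

Answer: 6
Key observation: Synchronization is absorbing here: once all sites are equal they stay equal, and step 6 is the first all-equal step.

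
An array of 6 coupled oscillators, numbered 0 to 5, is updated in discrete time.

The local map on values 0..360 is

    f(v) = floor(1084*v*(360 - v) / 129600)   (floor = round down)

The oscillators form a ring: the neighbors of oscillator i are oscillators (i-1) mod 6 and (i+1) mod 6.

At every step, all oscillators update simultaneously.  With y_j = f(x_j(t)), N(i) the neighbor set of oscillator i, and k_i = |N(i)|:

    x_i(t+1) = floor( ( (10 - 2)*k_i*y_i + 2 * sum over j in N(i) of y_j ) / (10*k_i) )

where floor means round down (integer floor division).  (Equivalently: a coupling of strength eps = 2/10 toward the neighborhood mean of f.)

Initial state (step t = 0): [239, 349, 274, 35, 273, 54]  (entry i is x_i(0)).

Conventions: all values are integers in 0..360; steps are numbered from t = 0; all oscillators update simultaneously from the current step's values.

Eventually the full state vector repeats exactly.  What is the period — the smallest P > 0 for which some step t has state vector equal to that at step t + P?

Answer: 2
Key observation: The state at step 22, [247, 247, 247, 248, 248, 248], reappears at step 24 — and no state repeats earlier — so the cycle the system enters has period 2.

Derivation:
t=0: [239, 349, 274, 35, 273, 54]
t=1: [209, 69, 170, 115, 181, 154]
t=2: [253, 186, 256, 242, 266, 265]
t=3: [228, 260, 228, 233, 212, 211]
t=4: [248, 223, 247, 248, 260, 260]
t=5: [232, 250, 235, 230, 218, 218]
t=6: [247, 233, 244, 250, 257, 257]
t=7: [233, 244, 236, 229, 221, 222]
t=8: [246, 237, 243, 250, 255, 255]
t=9: [233, 241, 236, 230, 223, 224]
t=10: [246, 240, 244, 249, 254, 253]
t=11: [233, 239, 235, 230, 225, 226]
t=12: [247, 242, 245, 249, 253, 252]
t=13: [232, 237, 234, 230, 226, 227]
t=14: [247, 243, 246, 249, 252, 251]
t=15: [232, 236, 234, 230, 227, 228]
t=16: [247, 244, 246, 249, 251, 250]
t=17: [233, 235, 233, 231, 228, 230]
t=18: [247, 245, 247, 249, 250, 249]
t=19: [233, 234, 233, 231, 230, 231]
t=20: [247, 246, 247, 248, 249, 248]
t=21: [233, 233, 233, 232, 231, 232]
t=22: [247, 247, 247, 248, 248, 248]
t=23: [232, 233, 232, 232, 232, 232]
t=24: [247, 247, 247, 248, 248, 248]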